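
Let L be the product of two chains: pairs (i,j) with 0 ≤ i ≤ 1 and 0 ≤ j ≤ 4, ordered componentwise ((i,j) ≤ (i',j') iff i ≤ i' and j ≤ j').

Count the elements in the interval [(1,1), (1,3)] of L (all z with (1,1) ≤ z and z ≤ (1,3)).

The interval [(1,1), (1,3)] = {(1,1), (1,2), (1,3)}, which has 3 elements.

3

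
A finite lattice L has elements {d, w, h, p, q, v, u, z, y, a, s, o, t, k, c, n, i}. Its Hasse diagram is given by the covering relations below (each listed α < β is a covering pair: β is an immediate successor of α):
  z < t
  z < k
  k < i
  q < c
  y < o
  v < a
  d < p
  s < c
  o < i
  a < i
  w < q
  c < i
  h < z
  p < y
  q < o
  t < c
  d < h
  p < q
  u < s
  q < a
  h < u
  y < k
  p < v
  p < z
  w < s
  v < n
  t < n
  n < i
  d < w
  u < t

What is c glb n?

Common lower bounds of {c, n}: d, h, p, t, u, z.
The greatest among these is t.

t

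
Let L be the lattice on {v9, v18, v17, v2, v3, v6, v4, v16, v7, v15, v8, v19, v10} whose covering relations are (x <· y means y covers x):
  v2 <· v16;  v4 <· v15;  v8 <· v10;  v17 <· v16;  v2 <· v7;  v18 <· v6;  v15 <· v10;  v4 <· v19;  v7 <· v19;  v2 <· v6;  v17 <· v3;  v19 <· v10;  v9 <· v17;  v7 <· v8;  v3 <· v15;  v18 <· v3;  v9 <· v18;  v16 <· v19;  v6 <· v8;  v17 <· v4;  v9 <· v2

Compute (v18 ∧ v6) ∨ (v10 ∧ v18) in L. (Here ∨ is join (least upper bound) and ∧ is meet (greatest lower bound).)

v18

v18 ∧ v6 = v18
v10 ∧ v18 = v18
v18 ∨ v18 = v18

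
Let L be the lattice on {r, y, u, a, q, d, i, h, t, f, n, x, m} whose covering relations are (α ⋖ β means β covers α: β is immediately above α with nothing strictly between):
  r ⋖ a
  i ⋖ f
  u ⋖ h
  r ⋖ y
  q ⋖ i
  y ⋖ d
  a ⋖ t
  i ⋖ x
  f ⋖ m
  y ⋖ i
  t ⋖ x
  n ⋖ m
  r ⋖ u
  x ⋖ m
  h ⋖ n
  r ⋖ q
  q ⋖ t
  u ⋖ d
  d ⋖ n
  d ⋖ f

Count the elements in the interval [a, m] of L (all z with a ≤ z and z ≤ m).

4

The interval [a, m] = {a, m, t, x}, which has 4 elements.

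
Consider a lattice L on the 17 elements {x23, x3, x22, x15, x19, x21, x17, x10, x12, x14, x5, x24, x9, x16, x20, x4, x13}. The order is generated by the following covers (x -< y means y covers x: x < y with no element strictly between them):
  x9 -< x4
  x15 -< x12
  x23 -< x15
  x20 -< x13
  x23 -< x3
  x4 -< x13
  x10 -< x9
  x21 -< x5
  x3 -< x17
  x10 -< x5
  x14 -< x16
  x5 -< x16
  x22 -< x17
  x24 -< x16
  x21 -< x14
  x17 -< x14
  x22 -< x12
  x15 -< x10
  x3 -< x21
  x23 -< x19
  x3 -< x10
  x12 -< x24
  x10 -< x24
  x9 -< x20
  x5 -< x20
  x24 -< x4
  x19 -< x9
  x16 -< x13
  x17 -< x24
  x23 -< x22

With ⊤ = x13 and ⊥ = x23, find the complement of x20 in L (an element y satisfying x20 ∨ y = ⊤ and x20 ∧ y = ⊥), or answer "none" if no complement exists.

x22

Need y with x20 ∨ y = x13 and x20 ∧ y = x23.
Checking each element gives: x22.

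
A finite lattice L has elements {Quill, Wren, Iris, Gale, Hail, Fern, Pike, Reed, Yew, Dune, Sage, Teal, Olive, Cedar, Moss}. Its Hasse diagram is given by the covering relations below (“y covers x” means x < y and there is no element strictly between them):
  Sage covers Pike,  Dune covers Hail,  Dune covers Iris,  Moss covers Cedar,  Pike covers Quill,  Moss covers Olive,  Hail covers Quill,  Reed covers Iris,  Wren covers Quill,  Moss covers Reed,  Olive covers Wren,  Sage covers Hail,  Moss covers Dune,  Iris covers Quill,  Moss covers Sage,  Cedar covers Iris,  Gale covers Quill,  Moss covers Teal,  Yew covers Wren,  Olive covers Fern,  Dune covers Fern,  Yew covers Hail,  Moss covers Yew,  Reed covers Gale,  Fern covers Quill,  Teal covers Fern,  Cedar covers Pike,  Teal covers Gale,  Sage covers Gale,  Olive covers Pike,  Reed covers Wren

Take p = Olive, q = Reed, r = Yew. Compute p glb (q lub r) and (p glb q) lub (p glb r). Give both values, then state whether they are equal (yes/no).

q lub r = Moss, so p glb (q lub r) = Olive glb Moss = Olive.
p glb q = Wren and p glb r = Wren, so (p glb q) lub (p glb r) = Wren lub Wren = Wren.
Equal: no.

Olive; Wren; no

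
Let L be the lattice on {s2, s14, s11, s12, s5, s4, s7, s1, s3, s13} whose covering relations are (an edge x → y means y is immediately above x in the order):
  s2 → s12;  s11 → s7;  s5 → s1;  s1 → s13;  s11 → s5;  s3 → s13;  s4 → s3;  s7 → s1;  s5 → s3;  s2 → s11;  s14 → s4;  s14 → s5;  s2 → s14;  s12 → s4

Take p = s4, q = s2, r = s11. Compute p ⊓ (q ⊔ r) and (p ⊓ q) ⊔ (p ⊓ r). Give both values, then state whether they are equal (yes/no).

q ⊔ r = s11, so p ⊓ (q ⊔ r) = s4 ⊓ s11 = s2.
p ⊓ q = s2 and p ⊓ r = s2, so (p ⊓ q) ⊔ (p ⊓ r) = s2 ⊔ s2 = s2.
Equal: yes.

s2; s2; yes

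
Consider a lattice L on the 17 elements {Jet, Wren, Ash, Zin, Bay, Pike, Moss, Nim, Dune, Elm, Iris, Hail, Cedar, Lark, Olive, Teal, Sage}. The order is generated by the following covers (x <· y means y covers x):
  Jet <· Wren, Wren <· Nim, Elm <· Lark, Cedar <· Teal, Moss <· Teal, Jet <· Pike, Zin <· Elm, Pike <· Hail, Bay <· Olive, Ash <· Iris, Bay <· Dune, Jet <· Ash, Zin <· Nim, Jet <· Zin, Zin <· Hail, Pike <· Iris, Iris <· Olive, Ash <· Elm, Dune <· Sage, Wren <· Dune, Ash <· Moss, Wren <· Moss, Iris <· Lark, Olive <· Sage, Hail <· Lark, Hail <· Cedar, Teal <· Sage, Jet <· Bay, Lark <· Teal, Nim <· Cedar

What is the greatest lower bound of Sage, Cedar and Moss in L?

Common lower bounds of {Sage, Cedar, Moss}: Jet, Wren.
The greatest among these is Wren.

Wren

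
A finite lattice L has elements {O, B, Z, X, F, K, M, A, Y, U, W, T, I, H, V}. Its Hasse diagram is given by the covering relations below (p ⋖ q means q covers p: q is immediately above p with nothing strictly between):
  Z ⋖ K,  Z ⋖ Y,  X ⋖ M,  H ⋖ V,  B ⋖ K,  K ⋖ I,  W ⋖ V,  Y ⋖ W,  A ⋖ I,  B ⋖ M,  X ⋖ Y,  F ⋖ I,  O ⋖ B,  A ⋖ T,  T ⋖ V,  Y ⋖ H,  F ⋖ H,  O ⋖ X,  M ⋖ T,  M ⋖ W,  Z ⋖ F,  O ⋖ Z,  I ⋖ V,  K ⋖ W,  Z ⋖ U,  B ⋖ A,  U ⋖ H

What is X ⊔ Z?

Common upper bounds of {X, Z}: H, V, W, Y.
The least among these is Y.

Y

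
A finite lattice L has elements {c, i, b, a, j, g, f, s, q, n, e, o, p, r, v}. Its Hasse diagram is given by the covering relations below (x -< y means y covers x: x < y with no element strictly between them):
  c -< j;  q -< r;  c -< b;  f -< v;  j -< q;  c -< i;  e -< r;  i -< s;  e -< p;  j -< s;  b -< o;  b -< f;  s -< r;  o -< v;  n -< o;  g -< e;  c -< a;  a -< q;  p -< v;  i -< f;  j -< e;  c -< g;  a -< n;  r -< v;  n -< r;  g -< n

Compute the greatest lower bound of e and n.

g

Common lower bounds of {e, n}: c, g.
The greatest among these is g.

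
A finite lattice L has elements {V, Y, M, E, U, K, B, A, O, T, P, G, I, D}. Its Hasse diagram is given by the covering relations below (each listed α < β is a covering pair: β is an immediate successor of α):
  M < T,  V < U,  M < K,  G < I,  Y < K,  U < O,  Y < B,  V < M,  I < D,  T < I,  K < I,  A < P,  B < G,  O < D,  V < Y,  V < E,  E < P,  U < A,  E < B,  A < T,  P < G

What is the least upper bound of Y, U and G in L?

G

Common upper bounds of {Y, U, G}: D, G, I.
The least among these is G.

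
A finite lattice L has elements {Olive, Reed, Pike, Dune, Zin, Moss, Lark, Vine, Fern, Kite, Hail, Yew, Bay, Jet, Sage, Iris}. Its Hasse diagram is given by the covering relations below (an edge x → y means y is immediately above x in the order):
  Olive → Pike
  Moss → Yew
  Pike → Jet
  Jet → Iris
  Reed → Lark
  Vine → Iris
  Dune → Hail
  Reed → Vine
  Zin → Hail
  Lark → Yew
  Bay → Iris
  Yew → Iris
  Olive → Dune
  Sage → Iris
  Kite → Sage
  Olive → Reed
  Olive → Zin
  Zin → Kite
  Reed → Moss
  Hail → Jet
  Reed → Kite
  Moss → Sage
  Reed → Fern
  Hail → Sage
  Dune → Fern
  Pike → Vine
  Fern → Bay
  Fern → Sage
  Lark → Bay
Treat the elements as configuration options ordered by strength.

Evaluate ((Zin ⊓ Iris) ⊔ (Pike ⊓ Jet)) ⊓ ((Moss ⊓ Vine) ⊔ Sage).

Zin ∧ Iris = Zin
Pike ∧ Jet = Pike
Zin ∨ Pike = Jet
Moss ∧ Vine = Reed
Reed ∨ Sage = Sage
Jet ∧ Sage = Hail

Hail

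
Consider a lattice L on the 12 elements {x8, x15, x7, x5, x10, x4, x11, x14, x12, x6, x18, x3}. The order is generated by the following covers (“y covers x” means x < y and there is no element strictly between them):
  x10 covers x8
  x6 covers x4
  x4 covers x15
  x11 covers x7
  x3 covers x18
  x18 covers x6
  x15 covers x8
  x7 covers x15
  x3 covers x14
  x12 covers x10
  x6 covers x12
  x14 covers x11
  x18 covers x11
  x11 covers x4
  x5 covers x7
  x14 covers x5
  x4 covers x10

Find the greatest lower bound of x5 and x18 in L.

x7

Common lower bounds of {x5, x18}: x15, x7, x8.
The greatest among these is x7.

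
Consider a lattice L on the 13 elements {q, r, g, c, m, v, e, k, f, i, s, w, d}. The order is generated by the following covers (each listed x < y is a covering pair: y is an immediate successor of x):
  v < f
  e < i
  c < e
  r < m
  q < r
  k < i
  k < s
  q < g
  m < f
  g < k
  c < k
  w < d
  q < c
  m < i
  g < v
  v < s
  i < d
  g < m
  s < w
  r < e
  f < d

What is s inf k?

k

Common lower bounds of {s, k}: c, g, k, q.
The greatest among these is k.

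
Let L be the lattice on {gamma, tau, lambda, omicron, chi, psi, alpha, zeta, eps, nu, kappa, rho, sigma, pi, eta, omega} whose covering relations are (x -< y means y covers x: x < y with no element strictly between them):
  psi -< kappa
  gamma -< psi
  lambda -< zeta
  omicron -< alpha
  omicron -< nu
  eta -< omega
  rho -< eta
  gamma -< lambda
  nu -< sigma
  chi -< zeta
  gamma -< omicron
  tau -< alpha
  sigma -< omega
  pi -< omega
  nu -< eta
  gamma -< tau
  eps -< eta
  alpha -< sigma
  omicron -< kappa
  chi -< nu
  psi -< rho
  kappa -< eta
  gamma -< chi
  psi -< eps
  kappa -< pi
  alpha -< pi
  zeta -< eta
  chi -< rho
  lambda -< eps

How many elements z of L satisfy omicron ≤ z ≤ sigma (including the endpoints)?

4

The interval [omicron, sigma] = {alpha, nu, omicron, sigma}, which has 4 elements.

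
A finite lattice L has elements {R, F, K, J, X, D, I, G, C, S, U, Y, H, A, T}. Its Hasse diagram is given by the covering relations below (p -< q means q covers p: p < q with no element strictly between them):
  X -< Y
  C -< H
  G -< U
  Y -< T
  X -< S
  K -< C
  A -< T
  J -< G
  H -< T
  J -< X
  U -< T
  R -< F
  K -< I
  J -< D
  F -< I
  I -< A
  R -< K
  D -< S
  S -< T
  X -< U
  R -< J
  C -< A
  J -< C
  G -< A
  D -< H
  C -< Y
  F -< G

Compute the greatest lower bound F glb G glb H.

Common lower bounds of {F, G, H}: R.
The greatest among these is R.

R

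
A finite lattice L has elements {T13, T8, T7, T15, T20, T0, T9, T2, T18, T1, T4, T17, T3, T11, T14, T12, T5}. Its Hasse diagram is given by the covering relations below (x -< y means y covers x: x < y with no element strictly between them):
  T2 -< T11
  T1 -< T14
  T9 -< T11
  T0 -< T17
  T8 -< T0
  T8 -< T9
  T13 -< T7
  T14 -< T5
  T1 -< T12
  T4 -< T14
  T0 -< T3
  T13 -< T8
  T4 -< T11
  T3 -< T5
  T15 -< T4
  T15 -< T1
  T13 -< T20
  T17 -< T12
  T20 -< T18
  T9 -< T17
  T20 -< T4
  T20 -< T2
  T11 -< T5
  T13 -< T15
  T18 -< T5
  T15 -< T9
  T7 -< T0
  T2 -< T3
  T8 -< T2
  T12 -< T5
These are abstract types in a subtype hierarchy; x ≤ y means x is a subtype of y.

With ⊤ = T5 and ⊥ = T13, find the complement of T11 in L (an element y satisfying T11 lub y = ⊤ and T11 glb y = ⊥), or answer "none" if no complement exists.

T7

Need y with T11 ∨ y = T5 and T11 ∧ y = T13.
Checking each element gives: T7.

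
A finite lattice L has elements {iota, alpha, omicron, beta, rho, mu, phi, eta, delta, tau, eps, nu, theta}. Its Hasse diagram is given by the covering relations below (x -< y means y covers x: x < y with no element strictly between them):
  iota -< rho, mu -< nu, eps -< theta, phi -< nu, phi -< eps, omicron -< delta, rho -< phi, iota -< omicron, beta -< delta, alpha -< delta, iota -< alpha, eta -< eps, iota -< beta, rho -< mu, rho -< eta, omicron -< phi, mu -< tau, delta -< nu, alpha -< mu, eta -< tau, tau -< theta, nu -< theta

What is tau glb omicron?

Common lower bounds of {tau, omicron}: iota.
The greatest among these is iota.

iota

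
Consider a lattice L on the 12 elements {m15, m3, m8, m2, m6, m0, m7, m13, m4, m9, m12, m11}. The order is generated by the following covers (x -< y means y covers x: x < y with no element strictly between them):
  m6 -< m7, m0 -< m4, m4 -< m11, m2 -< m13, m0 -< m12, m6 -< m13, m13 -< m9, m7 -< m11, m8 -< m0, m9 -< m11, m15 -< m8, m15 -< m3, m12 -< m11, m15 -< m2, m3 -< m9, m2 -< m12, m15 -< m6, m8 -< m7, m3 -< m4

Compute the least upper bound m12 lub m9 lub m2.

Common upper bounds of {m12, m9, m2}: m11.
The least among these is m11.

m11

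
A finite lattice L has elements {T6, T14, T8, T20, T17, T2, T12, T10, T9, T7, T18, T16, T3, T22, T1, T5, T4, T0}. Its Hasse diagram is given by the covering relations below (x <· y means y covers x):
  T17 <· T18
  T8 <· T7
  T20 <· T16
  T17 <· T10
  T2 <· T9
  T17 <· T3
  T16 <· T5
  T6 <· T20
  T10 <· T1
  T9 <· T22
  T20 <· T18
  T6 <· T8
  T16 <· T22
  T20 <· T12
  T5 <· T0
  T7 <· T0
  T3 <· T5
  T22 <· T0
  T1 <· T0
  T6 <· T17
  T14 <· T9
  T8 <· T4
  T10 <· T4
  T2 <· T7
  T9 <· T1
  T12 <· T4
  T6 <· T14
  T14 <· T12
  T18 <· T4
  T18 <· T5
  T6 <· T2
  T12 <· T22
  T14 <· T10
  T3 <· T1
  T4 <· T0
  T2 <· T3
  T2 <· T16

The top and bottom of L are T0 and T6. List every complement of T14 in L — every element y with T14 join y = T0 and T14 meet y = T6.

Need y with T14 ∨ y = T0 and T14 ∧ y = T6.
Checking each element gives: T5, T7.

T5, T7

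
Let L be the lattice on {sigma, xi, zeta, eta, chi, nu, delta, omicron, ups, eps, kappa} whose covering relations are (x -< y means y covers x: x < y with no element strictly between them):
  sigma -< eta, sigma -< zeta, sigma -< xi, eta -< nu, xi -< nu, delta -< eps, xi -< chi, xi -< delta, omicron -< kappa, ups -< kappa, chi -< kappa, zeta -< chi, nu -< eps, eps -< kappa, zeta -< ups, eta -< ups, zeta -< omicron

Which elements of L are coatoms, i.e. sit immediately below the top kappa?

chi, eps, omicron, ups

The coatoms are exactly the elements covered by kappa: chi, eps, omicron, ups.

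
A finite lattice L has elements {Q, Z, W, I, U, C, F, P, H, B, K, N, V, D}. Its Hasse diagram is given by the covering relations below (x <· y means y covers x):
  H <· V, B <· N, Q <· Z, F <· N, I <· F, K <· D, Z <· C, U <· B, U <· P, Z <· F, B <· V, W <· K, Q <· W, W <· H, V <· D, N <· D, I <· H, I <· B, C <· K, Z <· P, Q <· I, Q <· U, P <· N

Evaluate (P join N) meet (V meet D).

B

P ∨ N = N
V ∧ D = V
N ∧ V = B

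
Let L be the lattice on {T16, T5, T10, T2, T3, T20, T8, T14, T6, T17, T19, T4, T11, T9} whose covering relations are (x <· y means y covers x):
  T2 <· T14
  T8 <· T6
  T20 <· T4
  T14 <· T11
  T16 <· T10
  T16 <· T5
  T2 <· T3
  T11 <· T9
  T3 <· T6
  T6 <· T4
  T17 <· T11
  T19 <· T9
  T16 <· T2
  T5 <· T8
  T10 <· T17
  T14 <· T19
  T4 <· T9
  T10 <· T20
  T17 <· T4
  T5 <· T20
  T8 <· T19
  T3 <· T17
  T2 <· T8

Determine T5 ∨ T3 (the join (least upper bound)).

T6

Common upper bounds of {T5, T3}: T4, T6, T9.
The least among these is T6.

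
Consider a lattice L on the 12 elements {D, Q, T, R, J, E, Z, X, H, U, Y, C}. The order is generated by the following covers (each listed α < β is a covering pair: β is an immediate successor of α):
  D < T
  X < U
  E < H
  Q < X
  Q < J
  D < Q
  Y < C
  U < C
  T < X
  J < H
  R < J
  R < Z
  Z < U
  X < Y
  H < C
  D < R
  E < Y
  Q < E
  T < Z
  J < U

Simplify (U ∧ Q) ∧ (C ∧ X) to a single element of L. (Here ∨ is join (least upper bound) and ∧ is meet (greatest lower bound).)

Q

U ∧ Q = Q
C ∧ X = X
Q ∧ X = Q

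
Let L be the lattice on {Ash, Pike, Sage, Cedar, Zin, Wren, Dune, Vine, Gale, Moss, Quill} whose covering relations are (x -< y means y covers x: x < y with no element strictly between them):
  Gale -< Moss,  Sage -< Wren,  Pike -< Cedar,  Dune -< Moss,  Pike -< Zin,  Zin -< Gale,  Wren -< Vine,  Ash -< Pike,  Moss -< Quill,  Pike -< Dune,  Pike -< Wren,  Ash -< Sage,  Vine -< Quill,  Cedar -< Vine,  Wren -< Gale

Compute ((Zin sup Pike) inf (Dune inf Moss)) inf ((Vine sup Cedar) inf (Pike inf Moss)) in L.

Pike

Zin ∨ Pike = Zin
Dune ∧ Moss = Dune
Zin ∧ Dune = Pike
Vine ∨ Cedar = Vine
Pike ∧ Moss = Pike
Vine ∧ Pike = Pike
Pike ∧ Pike = Pike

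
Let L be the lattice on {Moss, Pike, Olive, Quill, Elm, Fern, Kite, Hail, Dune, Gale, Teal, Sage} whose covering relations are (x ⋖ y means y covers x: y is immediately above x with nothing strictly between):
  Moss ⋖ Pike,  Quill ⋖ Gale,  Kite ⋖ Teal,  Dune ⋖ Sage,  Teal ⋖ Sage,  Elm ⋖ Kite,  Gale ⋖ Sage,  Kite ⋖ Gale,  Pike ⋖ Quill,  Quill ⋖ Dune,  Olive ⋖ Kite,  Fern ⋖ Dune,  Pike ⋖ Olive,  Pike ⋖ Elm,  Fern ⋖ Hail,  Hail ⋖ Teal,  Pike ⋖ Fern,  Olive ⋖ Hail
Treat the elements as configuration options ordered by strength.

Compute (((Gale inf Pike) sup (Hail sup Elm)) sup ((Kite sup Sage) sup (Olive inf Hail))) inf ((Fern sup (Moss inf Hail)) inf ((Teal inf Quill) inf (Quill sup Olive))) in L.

Pike

Gale ∧ Pike = Pike
Hail ∨ Elm = Teal
Pike ∨ Teal = Teal
Kite ∨ Sage = Sage
Olive ∧ Hail = Olive
Sage ∨ Olive = Sage
Teal ∨ Sage = Sage
Moss ∧ Hail = Moss
Fern ∨ Moss = Fern
Teal ∧ Quill = Pike
Quill ∨ Olive = Gale
Pike ∧ Gale = Pike
Fern ∧ Pike = Pike
Sage ∧ Pike = Pike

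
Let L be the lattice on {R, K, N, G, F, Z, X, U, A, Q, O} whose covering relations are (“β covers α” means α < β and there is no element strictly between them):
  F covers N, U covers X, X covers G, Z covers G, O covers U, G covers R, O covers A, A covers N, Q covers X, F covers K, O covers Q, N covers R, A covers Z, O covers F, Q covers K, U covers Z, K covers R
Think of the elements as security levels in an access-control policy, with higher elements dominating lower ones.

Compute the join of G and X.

Common upper bounds of {G, X}: O, Q, U, X.
The least among these is X.

X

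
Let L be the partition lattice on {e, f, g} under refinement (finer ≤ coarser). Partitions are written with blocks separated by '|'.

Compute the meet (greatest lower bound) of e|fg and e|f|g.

Common lower bounds of {e|fg, e|f|g}: e|f|g.
The greatest among these is e|f|g.

e|f|g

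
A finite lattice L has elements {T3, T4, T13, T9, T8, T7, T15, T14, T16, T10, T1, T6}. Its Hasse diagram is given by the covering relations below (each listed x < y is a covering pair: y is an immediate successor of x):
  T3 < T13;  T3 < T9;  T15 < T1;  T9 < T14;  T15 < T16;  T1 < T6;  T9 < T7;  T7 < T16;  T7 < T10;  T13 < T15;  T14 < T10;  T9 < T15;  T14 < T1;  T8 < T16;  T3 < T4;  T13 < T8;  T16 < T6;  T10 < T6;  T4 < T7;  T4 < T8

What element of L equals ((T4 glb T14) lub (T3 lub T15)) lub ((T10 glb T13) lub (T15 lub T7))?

T4 ∧ T14 = T3
T3 ∨ T15 = T15
T3 ∨ T15 = T15
T10 ∧ T13 = T3
T15 ∨ T7 = T16
T3 ∨ T16 = T16
T15 ∨ T16 = T16

T16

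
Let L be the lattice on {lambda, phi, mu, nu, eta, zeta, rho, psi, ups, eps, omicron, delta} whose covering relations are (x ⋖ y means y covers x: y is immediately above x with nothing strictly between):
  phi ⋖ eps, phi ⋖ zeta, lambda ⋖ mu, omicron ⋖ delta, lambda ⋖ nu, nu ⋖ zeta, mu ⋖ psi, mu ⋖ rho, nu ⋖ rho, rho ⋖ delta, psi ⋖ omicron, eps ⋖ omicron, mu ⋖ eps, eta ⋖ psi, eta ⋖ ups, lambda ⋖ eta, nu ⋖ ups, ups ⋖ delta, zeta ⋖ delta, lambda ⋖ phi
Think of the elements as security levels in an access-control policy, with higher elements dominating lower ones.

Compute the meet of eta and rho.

Common lower bounds of {eta, rho}: lambda.
The greatest among these is lambda.

lambda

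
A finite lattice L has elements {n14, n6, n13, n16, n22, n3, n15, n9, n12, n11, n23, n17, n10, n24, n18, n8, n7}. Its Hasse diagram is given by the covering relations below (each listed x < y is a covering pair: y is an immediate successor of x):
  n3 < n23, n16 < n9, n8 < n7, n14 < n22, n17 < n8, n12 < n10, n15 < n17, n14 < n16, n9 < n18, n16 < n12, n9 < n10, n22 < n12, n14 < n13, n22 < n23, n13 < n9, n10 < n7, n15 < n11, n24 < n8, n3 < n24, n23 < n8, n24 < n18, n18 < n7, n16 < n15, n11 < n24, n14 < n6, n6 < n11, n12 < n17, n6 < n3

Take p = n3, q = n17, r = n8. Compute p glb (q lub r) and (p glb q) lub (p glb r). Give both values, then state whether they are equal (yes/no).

q lub r = n8, so p glb (q lub r) = n3 glb n8 = n3.
p glb q = n14 and p glb r = n3, so (p glb q) lub (p glb r) = n14 lub n3 = n3.
Equal: yes.

n3; n3; yes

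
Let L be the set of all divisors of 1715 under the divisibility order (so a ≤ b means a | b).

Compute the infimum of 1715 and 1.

1

In the divisibility order, the meet is the greatest common divisor: gcd(1715, 1) = 1.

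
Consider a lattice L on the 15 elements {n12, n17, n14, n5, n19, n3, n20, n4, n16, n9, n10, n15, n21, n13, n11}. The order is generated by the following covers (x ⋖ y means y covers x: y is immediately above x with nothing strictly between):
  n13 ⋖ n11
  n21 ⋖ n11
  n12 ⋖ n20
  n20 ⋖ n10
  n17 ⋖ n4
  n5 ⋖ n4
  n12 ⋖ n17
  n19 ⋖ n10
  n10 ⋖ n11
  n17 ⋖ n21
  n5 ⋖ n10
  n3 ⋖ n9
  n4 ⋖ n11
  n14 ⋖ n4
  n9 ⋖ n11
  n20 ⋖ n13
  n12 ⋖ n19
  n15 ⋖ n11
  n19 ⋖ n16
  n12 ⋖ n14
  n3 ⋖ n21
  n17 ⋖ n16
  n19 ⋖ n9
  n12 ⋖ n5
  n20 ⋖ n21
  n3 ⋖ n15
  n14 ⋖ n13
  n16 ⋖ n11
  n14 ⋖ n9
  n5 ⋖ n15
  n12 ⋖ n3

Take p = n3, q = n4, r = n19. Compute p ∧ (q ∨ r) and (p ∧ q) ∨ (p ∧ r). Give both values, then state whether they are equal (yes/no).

n3; n12; no

q ∨ r = n11, so p ∧ (q ∨ r) = n3 ∧ n11 = n3.
p ∧ q = n12 and p ∧ r = n12, so (p ∧ q) ∨ (p ∧ r) = n12 ∨ n12 = n12.
Equal: no.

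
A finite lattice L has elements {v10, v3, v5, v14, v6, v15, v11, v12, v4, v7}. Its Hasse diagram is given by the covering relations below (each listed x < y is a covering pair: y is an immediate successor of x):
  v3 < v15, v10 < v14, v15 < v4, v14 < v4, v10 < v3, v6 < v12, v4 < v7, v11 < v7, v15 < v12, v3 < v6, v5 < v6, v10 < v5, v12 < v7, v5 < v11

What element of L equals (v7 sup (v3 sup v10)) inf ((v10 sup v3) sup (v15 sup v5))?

v12

v3 ∨ v10 = v3
v7 ∨ v3 = v7
v10 ∨ v3 = v3
v15 ∨ v5 = v12
v3 ∨ v12 = v12
v7 ∧ v12 = v12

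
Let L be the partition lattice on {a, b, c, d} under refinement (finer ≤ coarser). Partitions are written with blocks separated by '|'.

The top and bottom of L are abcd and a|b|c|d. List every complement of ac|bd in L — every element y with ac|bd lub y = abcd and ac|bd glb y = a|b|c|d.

Need y with ac|bd ∨ y = abcd and ac|bd ∧ y = a|b|c|d.
Checking each element gives: ab|cd, ab|c|d, ad|bc, ad|b|c, a|bc|d, a|b|cd.

ab|cd, ab|c|d, ad|bc, ad|b|c, a|bc|d, a|b|cd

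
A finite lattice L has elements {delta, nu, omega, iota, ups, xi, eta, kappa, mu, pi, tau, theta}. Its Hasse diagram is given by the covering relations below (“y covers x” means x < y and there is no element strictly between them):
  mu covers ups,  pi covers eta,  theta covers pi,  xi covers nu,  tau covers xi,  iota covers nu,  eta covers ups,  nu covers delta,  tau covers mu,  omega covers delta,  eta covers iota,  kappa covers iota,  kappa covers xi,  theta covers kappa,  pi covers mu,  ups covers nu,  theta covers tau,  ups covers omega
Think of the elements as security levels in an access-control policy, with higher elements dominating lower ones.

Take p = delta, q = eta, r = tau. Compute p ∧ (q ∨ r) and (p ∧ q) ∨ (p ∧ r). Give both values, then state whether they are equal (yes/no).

delta; delta; yes

q ∨ r = theta, so p ∧ (q ∨ r) = delta ∧ theta = delta.
p ∧ q = delta and p ∧ r = delta, so (p ∧ q) ∨ (p ∧ r) = delta ∨ delta = delta.
Equal: yes.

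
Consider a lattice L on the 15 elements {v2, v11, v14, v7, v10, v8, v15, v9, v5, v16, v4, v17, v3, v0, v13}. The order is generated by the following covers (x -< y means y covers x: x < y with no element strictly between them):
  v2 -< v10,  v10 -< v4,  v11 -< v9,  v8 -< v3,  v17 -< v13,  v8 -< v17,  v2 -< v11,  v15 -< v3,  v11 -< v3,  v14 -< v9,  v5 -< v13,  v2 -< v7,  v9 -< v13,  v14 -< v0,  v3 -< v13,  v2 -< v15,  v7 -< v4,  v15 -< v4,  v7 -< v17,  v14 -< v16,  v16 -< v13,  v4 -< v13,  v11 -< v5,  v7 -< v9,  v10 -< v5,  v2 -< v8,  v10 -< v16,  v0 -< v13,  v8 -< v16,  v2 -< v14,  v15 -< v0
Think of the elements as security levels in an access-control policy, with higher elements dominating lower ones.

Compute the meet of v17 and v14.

v2

Common lower bounds of {v17, v14}: v2.
The greatest among these is v2.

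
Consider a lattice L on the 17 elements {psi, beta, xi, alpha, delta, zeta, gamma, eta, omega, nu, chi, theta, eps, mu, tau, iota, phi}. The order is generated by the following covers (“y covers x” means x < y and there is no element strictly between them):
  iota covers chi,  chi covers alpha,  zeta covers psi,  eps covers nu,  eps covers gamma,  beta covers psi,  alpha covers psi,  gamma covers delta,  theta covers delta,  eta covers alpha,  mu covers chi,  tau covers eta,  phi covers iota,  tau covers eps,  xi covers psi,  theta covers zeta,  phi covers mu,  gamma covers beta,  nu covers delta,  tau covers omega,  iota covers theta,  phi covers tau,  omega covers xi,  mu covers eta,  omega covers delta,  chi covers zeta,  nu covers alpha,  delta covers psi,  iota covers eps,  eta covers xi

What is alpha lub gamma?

Common upper bounds of {alpha, gamma}: eps, iota, phi, tau.
The least among these is eps.

eps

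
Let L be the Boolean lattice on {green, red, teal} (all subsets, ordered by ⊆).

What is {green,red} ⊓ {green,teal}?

Under ⊆, meet is intersection: {green,red} ∩ {green,teal} = {green}.

{green}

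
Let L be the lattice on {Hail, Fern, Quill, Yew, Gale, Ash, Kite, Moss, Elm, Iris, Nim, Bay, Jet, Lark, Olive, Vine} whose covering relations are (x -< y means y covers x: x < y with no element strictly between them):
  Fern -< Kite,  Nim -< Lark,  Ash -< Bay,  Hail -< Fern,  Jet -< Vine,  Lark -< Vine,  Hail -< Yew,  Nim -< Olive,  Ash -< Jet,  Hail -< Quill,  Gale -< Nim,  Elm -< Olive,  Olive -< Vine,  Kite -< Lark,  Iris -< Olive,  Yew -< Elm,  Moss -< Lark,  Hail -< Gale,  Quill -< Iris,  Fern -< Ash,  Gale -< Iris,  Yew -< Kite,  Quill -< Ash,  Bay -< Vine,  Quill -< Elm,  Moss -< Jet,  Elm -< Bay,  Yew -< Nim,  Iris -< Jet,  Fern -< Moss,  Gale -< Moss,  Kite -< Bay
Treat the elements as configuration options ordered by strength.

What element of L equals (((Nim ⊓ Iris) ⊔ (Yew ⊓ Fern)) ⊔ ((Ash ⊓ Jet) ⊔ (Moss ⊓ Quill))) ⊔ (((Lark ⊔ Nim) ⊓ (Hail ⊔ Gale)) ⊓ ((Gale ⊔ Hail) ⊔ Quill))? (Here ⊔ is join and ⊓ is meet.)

Jet

Nim ∧ Iris = Gale
Yew ∧ Fern = Hail
Gale ∨ Hail = Gale
Ash ∧ Jet = Ash
Moss ∧ Quill = Hail
Ash ∨ Hail = Ash
Gale ∨ Ash = Jet
Lark ∨ Nim = Lark
Hail ∨ Gale = Gale
Lark ∧ Gale = Gale
Gale ∨ Hail = Gale
Gale ∨ Quill = Iris
Gale ∧ Iris = Gale
Jet ∨ Gale = Jet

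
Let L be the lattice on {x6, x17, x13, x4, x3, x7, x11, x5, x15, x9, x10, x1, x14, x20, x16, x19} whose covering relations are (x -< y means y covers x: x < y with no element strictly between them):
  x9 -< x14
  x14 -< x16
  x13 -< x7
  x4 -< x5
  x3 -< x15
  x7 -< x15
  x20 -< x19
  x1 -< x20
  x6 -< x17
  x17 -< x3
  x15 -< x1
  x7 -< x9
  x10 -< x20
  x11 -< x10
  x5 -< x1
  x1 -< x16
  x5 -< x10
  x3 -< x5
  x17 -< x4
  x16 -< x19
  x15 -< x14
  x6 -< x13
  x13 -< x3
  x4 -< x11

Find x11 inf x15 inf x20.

Common lower bounds of {x11, x15, x20}: x17, x6.
The greatest among these is x17.

x17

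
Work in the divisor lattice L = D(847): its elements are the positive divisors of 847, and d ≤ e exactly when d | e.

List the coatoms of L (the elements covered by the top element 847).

The coatoms are exactly the elements covered by 847: 121, 77.

121, 77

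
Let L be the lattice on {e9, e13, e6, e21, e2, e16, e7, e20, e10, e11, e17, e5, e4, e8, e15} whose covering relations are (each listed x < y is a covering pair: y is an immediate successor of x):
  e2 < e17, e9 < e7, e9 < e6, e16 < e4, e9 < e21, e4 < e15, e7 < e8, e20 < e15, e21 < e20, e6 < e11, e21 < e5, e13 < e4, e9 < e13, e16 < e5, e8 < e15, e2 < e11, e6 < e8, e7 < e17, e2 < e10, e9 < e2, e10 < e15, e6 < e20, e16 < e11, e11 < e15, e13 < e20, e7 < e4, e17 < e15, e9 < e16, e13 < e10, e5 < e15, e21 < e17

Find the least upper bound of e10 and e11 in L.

Common upper bounds of {e10, e11}: e15.
The least among these is e15.

e15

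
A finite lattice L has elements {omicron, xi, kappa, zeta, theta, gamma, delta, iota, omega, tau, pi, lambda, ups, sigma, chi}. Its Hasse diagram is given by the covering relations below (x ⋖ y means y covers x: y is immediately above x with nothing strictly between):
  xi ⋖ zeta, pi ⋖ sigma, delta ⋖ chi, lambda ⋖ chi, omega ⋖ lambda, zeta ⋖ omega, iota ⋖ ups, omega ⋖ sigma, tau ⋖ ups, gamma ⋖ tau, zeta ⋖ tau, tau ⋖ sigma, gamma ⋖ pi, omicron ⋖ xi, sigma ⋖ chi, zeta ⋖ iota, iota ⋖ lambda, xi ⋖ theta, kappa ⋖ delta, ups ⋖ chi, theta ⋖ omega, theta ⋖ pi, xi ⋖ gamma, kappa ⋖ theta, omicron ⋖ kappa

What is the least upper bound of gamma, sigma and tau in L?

Common upper bounds of {gamma, sigma, tau}: chi, sigma.
The least among these is sigma.

sigma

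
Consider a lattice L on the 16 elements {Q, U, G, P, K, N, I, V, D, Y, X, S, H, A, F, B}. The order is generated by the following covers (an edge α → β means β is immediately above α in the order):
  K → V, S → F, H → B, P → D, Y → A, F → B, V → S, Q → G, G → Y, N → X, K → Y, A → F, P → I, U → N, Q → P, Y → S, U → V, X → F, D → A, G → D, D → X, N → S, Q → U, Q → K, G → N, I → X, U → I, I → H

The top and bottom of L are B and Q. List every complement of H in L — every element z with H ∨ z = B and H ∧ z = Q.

G, K, Y

Need z with H ∨ z = B and H ∧ z = Q.
Checking each element gives: G, K, Y.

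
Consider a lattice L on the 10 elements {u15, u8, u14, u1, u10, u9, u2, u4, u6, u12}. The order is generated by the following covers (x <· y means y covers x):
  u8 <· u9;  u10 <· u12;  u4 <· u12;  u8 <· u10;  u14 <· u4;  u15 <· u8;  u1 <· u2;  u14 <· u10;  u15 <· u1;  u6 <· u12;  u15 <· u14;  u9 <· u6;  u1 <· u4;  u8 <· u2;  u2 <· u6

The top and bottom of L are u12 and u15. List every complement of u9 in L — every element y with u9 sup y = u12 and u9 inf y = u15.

Need y with u9 ∨ y = u12 and u9 ∧ y = u15.
Checking each element gives: u14, u4.

u14, u4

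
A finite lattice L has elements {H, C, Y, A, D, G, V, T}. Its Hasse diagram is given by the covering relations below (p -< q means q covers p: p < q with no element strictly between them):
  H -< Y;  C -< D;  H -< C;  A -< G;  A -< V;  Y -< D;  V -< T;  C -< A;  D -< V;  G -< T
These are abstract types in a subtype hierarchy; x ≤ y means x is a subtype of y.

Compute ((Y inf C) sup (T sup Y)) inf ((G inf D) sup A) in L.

Y ∧ C = H
T ∨ Y = T
H ∨ T = T
G ∧ D = C
C ∨ A = A
T ∧ A = A

A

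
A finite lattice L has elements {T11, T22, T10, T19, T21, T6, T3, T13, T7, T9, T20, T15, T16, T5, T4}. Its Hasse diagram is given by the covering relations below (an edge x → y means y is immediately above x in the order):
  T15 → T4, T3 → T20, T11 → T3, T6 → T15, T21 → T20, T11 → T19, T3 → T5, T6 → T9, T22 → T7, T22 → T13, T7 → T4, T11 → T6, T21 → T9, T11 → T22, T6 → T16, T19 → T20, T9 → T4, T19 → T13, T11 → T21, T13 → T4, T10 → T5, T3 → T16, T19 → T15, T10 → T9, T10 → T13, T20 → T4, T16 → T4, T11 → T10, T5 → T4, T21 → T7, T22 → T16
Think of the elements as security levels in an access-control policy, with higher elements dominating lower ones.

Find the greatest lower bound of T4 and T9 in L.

T9

Common lower bounds of {T4, T9}: T10, T11, T21, T6, T9.
The greatest among these is T9.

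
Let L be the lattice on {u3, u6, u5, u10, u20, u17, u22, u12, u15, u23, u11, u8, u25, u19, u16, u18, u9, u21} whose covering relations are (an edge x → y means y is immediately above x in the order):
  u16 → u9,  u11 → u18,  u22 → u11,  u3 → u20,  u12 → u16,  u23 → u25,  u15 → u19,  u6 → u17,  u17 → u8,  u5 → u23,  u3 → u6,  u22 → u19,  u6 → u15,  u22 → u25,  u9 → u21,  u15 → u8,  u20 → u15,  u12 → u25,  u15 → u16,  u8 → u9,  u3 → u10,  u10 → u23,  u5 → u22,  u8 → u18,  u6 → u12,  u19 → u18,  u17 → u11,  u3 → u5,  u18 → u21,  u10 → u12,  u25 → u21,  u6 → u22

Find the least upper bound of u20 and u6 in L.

Common upper bounds of {u20, u6}: u15, u16, u18, u19, u21, u8, u9.
The least among these is u15.

u15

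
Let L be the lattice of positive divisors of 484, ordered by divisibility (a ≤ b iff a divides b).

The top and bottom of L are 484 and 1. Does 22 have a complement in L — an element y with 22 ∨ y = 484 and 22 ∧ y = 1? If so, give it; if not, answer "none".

For every candidate y, either 22 ∨ y ≠ 484 or 22 ∧ y ≠ 1; no complement exists.

none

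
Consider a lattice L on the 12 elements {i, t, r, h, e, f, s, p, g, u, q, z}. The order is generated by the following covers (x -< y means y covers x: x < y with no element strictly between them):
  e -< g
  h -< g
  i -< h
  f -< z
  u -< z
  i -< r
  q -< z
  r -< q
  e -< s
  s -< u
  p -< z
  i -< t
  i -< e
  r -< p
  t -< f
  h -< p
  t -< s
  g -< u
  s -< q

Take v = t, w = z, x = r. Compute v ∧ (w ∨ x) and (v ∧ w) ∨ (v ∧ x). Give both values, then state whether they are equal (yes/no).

t; t; yes

w ∨ x = z, so v ∧ (w ∨ x) = t ∧ z = t.
v ∧ w = t and v ∧ x = i, so (v ∧ w) ∨ (v ∧ x) = t ∨ i = t.
Equal: yes.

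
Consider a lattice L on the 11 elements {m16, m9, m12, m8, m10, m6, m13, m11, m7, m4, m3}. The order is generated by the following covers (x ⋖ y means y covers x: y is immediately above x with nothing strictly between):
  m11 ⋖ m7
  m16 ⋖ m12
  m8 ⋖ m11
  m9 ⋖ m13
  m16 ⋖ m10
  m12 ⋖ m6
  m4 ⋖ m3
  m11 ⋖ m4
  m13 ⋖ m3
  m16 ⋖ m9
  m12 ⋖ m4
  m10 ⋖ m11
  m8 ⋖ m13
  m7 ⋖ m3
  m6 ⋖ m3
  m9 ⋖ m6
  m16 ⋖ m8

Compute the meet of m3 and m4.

m4

Common lower bounds of {m3, m4}: m10, m11, m12, m16, m4, m8.
The greatest among these is m4.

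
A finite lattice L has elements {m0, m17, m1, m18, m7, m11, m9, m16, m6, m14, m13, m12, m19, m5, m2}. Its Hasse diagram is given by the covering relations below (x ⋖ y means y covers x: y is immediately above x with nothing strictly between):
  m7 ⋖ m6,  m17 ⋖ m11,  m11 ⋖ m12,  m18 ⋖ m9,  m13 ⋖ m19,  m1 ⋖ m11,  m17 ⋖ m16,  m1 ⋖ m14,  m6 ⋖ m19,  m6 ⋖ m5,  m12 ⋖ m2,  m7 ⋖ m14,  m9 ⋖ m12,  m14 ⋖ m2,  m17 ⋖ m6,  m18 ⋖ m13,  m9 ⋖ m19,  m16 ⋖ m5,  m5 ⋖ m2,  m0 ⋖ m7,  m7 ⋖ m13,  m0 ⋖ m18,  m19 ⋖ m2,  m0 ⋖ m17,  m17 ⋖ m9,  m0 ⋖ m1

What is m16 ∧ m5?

m16

Common lower bounds of {m16, m5}: m0, m16, m17.
The greatest among these is m16.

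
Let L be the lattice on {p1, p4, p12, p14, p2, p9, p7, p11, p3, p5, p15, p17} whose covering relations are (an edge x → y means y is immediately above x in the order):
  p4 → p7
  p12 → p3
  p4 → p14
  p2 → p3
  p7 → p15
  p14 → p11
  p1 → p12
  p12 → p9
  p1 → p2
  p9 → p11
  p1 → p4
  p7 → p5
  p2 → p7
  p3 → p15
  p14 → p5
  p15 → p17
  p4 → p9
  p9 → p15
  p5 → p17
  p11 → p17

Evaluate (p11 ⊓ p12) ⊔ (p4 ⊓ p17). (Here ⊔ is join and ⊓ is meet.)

p9

p11 ∧ p12 = p12
p4 ∧ p17 = p4
p12 ∨ p4 = p9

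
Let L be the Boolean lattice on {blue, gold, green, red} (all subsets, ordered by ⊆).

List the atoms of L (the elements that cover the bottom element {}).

The atoms are exactly the elements that cover {}: {blue}, {gold}, {green}, {red}.

{blue}, {gold}, {green}, {red}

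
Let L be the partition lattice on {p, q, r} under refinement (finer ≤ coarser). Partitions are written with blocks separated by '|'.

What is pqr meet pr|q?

The meet (common refinement) of pqr and pr|q intersects blocks pairwise, giving pr|q.

pr|q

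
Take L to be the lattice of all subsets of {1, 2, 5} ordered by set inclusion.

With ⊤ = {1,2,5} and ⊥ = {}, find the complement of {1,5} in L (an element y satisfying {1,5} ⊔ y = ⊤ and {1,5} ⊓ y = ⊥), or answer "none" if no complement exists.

Need y with {1,5} ∨ y = {1,2,5} and {1,5} ∧ y = {}.
Checking each element gives: {2}.

{2}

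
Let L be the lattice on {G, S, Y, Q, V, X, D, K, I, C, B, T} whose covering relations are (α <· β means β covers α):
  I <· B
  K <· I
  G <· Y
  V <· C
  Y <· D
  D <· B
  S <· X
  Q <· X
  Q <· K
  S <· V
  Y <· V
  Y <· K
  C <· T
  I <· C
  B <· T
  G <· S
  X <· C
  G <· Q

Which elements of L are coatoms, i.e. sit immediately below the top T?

B, C

The coatoms are exactly the elements covered by T: B, C.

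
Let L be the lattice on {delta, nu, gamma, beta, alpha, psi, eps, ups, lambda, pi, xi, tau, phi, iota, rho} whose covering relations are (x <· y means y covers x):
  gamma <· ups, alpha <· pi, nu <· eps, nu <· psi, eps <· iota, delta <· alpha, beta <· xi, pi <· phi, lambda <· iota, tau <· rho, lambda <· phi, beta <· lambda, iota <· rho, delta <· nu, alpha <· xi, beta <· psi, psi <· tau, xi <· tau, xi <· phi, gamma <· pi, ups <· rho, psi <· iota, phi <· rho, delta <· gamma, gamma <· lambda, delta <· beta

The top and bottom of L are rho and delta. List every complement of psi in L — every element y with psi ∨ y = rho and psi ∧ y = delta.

Need y with psi ∨ y = rho and psi ∧ y = delta.
Checking each element gives: pi, ups.

pi, ups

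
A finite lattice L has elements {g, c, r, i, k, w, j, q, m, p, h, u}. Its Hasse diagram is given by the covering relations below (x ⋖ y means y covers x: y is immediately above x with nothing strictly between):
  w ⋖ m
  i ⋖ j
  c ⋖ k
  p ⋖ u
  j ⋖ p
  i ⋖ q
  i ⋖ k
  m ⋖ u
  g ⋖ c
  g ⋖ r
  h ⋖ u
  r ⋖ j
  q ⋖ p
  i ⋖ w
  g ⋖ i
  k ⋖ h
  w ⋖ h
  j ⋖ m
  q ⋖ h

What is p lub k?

Common upper bounds of {p, k}: u.
The least among these is u.

u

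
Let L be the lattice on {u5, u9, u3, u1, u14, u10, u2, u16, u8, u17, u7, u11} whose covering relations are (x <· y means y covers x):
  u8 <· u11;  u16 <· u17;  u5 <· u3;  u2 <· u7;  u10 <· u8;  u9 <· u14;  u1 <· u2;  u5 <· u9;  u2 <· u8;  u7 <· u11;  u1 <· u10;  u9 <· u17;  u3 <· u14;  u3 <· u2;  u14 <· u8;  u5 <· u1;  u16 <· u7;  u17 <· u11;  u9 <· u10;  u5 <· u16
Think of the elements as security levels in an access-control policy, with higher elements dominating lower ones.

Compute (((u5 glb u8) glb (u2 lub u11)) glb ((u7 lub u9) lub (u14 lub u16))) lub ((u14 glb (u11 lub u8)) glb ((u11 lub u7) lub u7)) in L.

u14

u5 ∧ u8 = u5
u2 ∨ u11 = u11
u5 ∧ u11 = u5
u7 ∨ u9 = u11
u14 ∨ u16 = u11
u11 ∨ u11 = u11
u5 ∧ u11 = u5
u11 ∨ u8 = u11
u14 ∧ u11 = u14
u11 ∨ u7 = u11
u11 ∨ u7 = u11
u14 ∧ u11 = u14
u5 ∨ u14 = u14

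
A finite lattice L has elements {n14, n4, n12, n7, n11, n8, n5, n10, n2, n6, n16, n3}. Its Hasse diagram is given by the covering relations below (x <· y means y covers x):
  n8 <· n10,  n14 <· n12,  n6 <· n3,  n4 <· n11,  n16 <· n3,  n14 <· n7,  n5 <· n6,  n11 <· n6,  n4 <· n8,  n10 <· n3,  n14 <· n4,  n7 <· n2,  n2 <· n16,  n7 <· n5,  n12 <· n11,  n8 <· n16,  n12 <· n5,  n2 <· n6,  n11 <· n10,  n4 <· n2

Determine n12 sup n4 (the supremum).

n11

Common upper bounds of {n12, n4}: n10, n11, n3, n6.
The least among these is n11.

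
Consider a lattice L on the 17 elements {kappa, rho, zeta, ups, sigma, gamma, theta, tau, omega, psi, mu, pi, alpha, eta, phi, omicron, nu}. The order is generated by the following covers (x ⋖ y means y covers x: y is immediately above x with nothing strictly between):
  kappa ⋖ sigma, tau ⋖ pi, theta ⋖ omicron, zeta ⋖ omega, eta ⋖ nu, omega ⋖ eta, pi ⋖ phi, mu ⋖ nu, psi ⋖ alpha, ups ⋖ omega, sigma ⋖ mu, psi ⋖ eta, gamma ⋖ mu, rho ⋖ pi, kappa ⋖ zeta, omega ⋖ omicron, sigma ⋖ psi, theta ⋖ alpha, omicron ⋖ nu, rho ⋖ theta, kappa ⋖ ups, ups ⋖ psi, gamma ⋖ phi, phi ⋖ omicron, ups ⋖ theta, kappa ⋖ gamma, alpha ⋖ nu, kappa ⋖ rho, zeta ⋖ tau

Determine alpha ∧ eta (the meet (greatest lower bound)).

psi

Common lower bounds of {alpha, eta}: kappa, psi, sigma, ups.
The greatest among these is psi.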